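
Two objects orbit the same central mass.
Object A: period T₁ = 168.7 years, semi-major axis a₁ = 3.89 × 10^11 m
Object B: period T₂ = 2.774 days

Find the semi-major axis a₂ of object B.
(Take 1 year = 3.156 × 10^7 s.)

Convert to SI: T₁ = 168.7 years = 5.32417e+09 s; T₂ = 2.774 days = 239674 s.
Kepler's third law: (T₁/T₂)² = (a₁/a₂)³ ⇒ a₂ = a₁ · (T₂/T₁)^(2/3).
T₂/T₁ = 239674 / 5.32417e+09 = 4.50161e-05.
a₂ = 3.89e+11 · (4.50161e-05)^(2/3) m ≈ 4.923e+08 m = 4.923 × 10^8 m.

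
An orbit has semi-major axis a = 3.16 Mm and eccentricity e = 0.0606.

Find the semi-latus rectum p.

Convert to SI: a = 3.16 Mm = 3.16e+06 m.
p = a (1 − e²).
p = 3.16e+06 · (1 − (0.0606)²) = 3.16e+06 · 0.996328 ≈ 3.148e+06 m = 3.148 Mm.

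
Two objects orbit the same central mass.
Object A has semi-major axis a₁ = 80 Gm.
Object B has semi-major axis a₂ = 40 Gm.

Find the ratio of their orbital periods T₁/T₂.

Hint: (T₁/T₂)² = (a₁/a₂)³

Convert to SI: a₁ = 80 Gm = 8e+10 m; a₂ = 40 Gm = 4e+10 m.
From Kepler's third law, (T₁/T₂)² = (a₁/a₂)³, so T₁/T₂ = (a₁/a₂)^(3/2).
a₁/a₂ = 8e+10 / 4e+10 = 2.
T₁/T₂ = (2)^(3/2) ≈ 2.828.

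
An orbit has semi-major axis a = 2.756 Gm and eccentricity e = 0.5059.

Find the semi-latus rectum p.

Convert to SI: a = 2.756 Gm = 2.756e+09 m.
p = a (1 − e²).
p = 2.756e+09 · (1 − (0.5059)²) = 2.756e+09 · 0.744065 ≈ 2.051e+09 m = 2.051 Gm.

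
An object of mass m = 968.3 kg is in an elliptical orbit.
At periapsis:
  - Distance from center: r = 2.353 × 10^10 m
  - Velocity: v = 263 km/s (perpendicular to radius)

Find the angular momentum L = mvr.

Convert to SI: v = 263 km/s = 263000 m/s.
Since v is perpendicular to r, L = m · v · r.
L = 968.3 · 263000 · 2.353e+10 kg·m²/s ≈ 5.992e+18 kg·m²/s.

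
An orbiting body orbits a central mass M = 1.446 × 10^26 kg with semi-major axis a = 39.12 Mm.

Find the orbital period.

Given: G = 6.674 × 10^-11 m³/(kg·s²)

Convert to SI: a = 39.12 Mm = 3.912e+07 m.
GM = G · M = 6.674e-11 · 1.446e+26 = 9.6506e+15 m³/s².
Kepler's third law: T = 2π √(a³ / GM).
Substituting a = 3.912e+07 m and GM = 9.6506e+15 m³/s²:
T = 2π √((3.912e+07)³ / 9.6506e+15) s
T ≈ 1.565e+04 s = 4.347 hours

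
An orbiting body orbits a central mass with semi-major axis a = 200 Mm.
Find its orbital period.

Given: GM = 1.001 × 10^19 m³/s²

Convert to SI: a = 200 Mm = 2e+08 m.
Kepler's third law: T = 2π √(a³ / GM).
Substituting a = 2e+08 m and GM = 1.001e+19 m³/s²:
T = 2π √((2e+08)³ / 1.001e+19) s
T ≈ 5617 s = 1.56 hours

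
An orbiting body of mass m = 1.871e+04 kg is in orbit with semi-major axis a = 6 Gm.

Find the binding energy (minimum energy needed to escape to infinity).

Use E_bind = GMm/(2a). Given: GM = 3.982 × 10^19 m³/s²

Convert to SI: a = 6 Gm = 6e+09 m.
Total orbital energy is E = −GMm/(2a); binding energy is E_bind = −E = GMm/(2a).
E_bind = 3.982e+19 · 1.871e+04 / (2 · 6e+09) J ≈ 6.209e+13 J = 62.09 TJ.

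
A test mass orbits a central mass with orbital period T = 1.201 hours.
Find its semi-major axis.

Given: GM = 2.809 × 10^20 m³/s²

Convert to SI: T = 1.201 hours = 4323.6 s.
Invert Kepler's third law: a = (GM · T² / (4π²))^(1/3).
Substituting T = 4323.6 s and GM = 2.809e+20 m³/s²:
a = (2.809e+20 · (4323.6)² / (4π²))^(1/3) m
a ≈ 5.105e+08 m = 510.5 Mm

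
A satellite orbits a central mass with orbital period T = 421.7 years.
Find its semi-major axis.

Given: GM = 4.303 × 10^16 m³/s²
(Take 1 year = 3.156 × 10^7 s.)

Convert to SI: T = 421.7 years = 1.33089e+10 s.
Invert Kepler's third law: a = (GM · T² / (4π²))^(1/3).
Substituting T = 1.33089e+10 s and GM = 4.303e+16 m³/s²:
a = (4.303e+16 · (1.33089e+10)² / (4π²))^(1/3) m
a ≈ 5.78e+11 m = 5.78 × 10^11 m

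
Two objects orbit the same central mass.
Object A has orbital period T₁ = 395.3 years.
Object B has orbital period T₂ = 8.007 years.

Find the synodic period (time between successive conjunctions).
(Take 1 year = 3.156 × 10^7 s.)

Convert to SI: T₁ = 395.3 years = 1.24757e+10 s; T₂ = 8.007 years = 2.52701e+08 s.
T_syn = |T₁ · T₂ / (T₁ − T₂)|.
T_syn = |1.24757e+10 · 2.52701e+08 / (1.24757e+10 − 2.52701e+08)| s ≈ 2.579e+08 s = 8.173 years.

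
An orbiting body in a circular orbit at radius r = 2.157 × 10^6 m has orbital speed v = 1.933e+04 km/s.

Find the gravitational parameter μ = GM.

Convert to SI: v = 1.933e+04 km/s = 1.933e+07 m/s.
For a circular orbit v² = GM/r, so GM = v² · r.
GM = (1.933e+07)² · 2.157e+06 m³/s² ≈ 8.06e+20 m³/s² = 8.06 × 10^20 m³/s².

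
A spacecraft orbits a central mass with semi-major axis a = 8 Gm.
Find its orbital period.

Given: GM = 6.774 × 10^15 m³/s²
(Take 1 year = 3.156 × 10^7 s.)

Convert to SI: a = 8 Gm = 8e+09 m.
Kepler's third law: T = 2π √(a³ / GM).
Substituting a = 8e+09 m and GM = 6.774e+15 m³/s²:
T = 2π √((8e+09)³ / 6.774e+15) s
T ≈ 5.463e+07 s = 1.731 years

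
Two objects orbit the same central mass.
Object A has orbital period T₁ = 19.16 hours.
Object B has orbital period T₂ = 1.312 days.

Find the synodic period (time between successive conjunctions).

Convert to SI: T₁ = 19.16 hours = 68976 s; T₂ = 1.312 days = 113357 s.
T_syn = |T₁ · T₂ / (T₁ − T₂)|.
T_syn = |68976 · 113357 / (68976 − 113357)| s ≈ 1.762e+05 s = 2.039 days.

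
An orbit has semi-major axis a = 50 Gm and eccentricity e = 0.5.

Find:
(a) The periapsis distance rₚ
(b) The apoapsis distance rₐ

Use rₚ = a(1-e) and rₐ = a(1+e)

Convert to SI: a = 50 Gm = 5e+10 m.
(a) rₚ = a(1 − e) = 5e+10 · (1 − 0.5) = 5e+10 · 0.5 ≈ 2.5e+10 m = 25 Gm.
(b) rₐ = a(1 + e) = 5e+10 · (1 + 0.5) = 5e+10 · 1.5 ≈ 7.5e+10 m = 75 Gm.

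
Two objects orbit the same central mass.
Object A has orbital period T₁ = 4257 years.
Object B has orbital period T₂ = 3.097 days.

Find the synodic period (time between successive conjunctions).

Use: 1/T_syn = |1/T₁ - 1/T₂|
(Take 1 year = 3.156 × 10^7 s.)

Convert to SI: T₁ = 4257 years = 1.34351e+11 s; T₂ = 3.097 days = 267581 s.
T_syn = |T₁ · T₂ / (T₁ − T₂)|.
T_syn = |1.34351e+11 · 267581 / (1.34351e+11 − 267581)| s ≈ 2.676e+05 s = 3.097 days.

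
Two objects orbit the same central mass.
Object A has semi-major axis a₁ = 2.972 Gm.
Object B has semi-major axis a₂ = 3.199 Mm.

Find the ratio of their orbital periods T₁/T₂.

Convert to SI: a₁ = 2.972 Gm = 2.972e+09 m; a₂ = 3.199 Mm = 3.199e+06 m.
From Kepler's third law, (T₁/T₂)² = (a₁/a₂)³, so T₁/T₂ = (a₁/a₂)^(3/2).
a₁/a₂ = 2.972e+09 / 3.199e+06 = 929.04.
T₁/T₂ = (929.04)^(3/2) ≈ 2.832e+04.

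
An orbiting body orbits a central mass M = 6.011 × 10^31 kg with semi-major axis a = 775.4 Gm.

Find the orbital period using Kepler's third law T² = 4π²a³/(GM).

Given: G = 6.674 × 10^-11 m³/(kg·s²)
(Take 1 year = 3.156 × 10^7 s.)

Convert to SI: a = 775.4 Gm = 7.754e+11 m.
GM = G · M = 6.674e-11 · 6.011e+31 = 4.01174e+21 m³/s².
Kepler's third law: T = 2π √(a³ / GM).
Substituting a = 7.754e+11 m and GM = 4.01174e+21 m³/s²:
T = 2π √((7.754e+11)³ / 4.01174e+21) s
T ≈ 6.773e+07 s = 2.146 years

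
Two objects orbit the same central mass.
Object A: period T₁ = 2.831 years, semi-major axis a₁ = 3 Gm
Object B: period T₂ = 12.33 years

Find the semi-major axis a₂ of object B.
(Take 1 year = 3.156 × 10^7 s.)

Convert to SI: T₁ = 2.831 years = 8.93464e+07 s; a₁ = 3 Gm = 3e+09 m; T₂ = 12.33 years = 3.89135e+08 s.
Kepler's third law: (T₁/T₂)² = (a₁/a₂)³ ⇒ a₂ = a₁ · (T₂/T₁)^(2/3).
T₂/T₁ = 3.89135e+08 / 8.93464e+07 = 4.35535.
a₂ = 3e+09 · (4.35535)^(2/3) m ≈ 8.001e+09 m = 8.001 Gm.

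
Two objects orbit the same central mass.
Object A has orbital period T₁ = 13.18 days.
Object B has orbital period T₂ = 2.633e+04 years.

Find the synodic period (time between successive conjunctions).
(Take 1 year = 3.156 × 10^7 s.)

Convert to SI: T₁ = 13.18 days = 1.13875e+06 s; T₂ = 2.633e+04 years = 8.30975e+11 s.
T_syn = |T₁ · T₂ / (T₁ − T₂)|.
T_syn = |1.13875e+06 · 8.30975e+11 / (1.13875e+06 − 8.30975e+11)| s ≈ 1.139e+06 s = 13.18 days.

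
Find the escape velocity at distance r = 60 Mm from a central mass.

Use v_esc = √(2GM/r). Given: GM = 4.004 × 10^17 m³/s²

Convert to SI: r = 60 Mm = 6e+07 m.
Escape velocity comes from setting total energy to zero: ½v² − GM/r = 0 ⇒ v_esc = √(2GM / r).
v_esc = √(2 · 4.004e+17 / 6e+07) m/s ≈ 1.155e+05 m/s = 115.5 km/s.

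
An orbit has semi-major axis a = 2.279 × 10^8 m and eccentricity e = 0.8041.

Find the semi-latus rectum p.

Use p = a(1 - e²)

p = a (1 − e²).
p = 2.279e+08 · (1 − (0.8041)²) = 2.279e+08 · 0.353423 ≈ 8.055e+07 m = 8.055 × 10^7 m.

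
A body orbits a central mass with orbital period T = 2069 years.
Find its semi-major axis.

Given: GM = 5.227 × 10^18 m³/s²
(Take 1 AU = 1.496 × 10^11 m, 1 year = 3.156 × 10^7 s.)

Convert to SI: T = 2069 years = 6.52976e+10 s.
Invert Kepler's third law: a = (GM · T² / (4π²))^(1/3).
Substituting T = 6.52976e+10 s and GM = 5.227e+18 m³/s²:
a = (5.227e+18 · (6.52976e+10)² / (4π²))^(1/3) m
a ≈ 8.265e+12 m = 55.25 AU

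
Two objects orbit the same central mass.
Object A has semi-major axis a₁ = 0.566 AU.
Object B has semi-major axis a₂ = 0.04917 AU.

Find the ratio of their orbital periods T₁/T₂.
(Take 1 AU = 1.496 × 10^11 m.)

Convert to SI: a₁ = 0.566 AU = 8.46736e+10 m; a₂ = 0.04917 AU = 7.35583e+09 m.
From Kepler's third law, (T₁/T₂)² = (a₁/a₂)³, so T₁/T₂ = (a₁/a₂)^(3/2).
a₁/a₂ = 8.46736e+10 / 7.35583e+09 = 11.5111.
T₁/T₂ = (11.5111)^(3/2) ≈ 39.05.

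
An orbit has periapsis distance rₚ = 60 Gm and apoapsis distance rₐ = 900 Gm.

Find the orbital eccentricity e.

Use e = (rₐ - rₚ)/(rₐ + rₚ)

Convert to SI: rₚ = 60 Gm = 6e+10 m; rₐ = 900 Gm = 9e+11 m.
e = (rₐ − rₚ) / (rₐ + rₚ).
e = (9e+11 − 6e+10) / (9e+11 + 6e+10) = 8.4e+11 / 9.6e+11 ≈ 0.875.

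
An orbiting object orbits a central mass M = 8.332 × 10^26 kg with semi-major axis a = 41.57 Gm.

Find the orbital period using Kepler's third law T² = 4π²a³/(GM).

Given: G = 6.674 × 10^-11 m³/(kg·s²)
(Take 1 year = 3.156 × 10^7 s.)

Convert to SI: a = 41.57 Gm = 4.157e+10 m.
GM = G · M = 6.674e-11 · 8.332e+26 = 5.56078e+16 m³/s².
Kepler's third law: T = 2π √(a³ / GM).
Substituting a = 4.157e+10 m and GM = 5.56078e+16 m³/s²:
T = 2π √((4.157e+10)³ / 5.56078e+16) s
T ≈ 2.258e+08 s = 7.156 years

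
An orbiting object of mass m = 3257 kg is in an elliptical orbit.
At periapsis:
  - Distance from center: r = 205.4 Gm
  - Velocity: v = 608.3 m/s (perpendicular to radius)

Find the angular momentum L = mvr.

Convert to SI: r = 205.4 Gm = 2.054e+11 m.
Since v is perpendicular to r, L = m · v · r.
L = 3257 · 608.3 · 2.054e+11 kg·m²/s ≈ 4.069e+17 kg·m²/s.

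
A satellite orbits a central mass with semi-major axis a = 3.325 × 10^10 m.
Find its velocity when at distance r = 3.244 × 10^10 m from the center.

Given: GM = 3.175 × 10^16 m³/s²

Vis-viva: v = √(GM · (2/r − 1/a)).
2/r − 1/a = 2/3.244e+10 − 1/3.325e+10 = 3.15771e-11 m⁻¹.
v = √(3.175e+16 · 3.15771e-11) m/s ≈ 1001 m/s = 1.001 km/s.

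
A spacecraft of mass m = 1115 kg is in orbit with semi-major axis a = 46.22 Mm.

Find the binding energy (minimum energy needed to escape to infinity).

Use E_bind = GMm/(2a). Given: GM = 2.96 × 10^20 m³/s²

Convert to SI: a = 46.22 Mm = 4.622e+07 m.
Total orbital energy is E = −GMm/(2a); binding energy is E_bind = −E = GMm/(2a).
E_bind = 2.96e+20 · 1115 / (2 · 4.622e+07) J ≈ 3.57e+15 J = 3.57 PJ.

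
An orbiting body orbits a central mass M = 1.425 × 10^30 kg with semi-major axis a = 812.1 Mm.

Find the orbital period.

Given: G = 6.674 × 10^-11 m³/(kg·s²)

Convert to SI: a = 812.1 Mm = 8.121e+08 m.
GM = G · M = 6.674e-11 · 1.425e+30 = 9.51045e+19 m³/s².
Kepler's third law: T = 2π √(a³ / GM).
Substituting a = 8.121e+08 m and GM = 9.51045e+19 m³/s²:
T = 2π √((8.121e+08)³ / 9.51045e+19) s
T ≈ 1.491e+04 s = 4.142 hours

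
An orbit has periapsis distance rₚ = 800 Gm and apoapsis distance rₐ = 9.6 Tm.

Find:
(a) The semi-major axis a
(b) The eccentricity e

Convert to SI: rₚ = 800 Gm = 8e+11 m; rₐ = 9.6 Tm = 9.6e+12 m.
(a) a = (rₚ + rₐ) / 2 = (8e+11 + 9.6e+12) / 2 ≈ 5.2e+12 m = 5.2 Tm.
(b) e = (rₐ − rₚ) / (rₐ + rₚ) = (9.6e+12 − 8e+11) / (9.6e+12 + 8e+11) ≈ 0.8462.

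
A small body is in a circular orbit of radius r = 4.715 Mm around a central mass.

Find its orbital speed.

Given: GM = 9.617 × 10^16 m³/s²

Convert to SI: r = 4.715 Mm = 4.715e+06 m.
For a circular orbit, gravity supplies the centripetal force, so v = √(GM / r).
v = √(9.617e+16 / 4.715e+06) m/s ≈ 1.428e+05 m/s = 142.8 km/s.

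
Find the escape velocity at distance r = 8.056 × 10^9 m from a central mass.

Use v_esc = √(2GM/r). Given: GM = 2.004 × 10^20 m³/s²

Escape velocity comes from setting total energy to zero: ½v² − GM/r = 0 ⇒ v_esc = √(2GM / r).
v_esc = √(2 · 2.004e+20 / 8.056e+09) m/s ≈ 2.231e+05 m/s = 223.1 km/s.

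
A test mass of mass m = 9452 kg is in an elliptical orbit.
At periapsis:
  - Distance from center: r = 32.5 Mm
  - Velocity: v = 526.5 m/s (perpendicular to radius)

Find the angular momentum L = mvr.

Convert to SI: r = 32.5 Mm = 3.25e+07 m.
Since v is perpendicular to r, L = m · v · r.
L = 9452 · 526.5 · 3.25e+07 kg·m²/s ≈ 1.617e+14 kg·m²/s.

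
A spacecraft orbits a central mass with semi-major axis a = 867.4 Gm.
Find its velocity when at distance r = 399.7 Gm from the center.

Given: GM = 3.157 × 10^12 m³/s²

Convert to SI: a = 867.4 Gm = 8.674e+11 m; r = 399.7 Gm = 3.997e+11 m.
Vis-viva: v = √(GM · (2/r − 1/a)).
2/r − 1/a = 2/3.997e+11 − 1/8.674e+11 = 3.85088e-12 m⁻¹.
v = √(3.157e+12 · 3.85088e-12) m/s ≈ 3.487 m/s = 3.487 m/s.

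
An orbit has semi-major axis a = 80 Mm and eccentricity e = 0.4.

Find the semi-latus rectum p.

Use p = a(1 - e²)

Convert to SI: a = 80 Mm = 8e+07 m.
p = a (1 − e²).
p = 8e+07 · (1 − (0.4)²) = 8e+07 · 0.84 ≈ 6.72e+07 m = 67.2 Mm.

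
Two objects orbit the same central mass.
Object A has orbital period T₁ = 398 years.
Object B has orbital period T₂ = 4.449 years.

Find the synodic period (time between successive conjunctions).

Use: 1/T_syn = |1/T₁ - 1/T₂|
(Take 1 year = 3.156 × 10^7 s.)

Convert to SI: T₁ = 398 years = 1.25609e+10 s; T₂ = 4.449 years = 1.4041e+08 s.
T_syn = |T₁ · T₂ / (T₁ − T₂)|.
T_syn = |1.25609e+10 · 1.4041e+08 / (1.25609e+10 − 1.4041e+08)| s ≈ 1.42e+08 s = 4.499 years.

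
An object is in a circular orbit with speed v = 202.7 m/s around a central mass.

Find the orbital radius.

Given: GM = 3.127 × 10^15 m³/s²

For a circular orbit, v² = GM / r, so r = GM / v².
r = 3.127e+15 / (202.7)² m ≈ 7.611e+10 m = 7.611 × 10^10 m.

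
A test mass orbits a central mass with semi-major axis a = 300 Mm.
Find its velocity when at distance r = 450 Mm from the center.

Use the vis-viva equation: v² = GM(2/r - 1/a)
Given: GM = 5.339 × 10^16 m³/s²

Convert to SI: a = 300 Mm = 3e+08 m; r = 450 Mm = 4.5e+08 m.
Vis-viva: v = √(GM · (2/r − 1/a)).
2/r − 1/a = 2/4.5e+08 − 1/3e+08 = 1.11111e-09 m⁻¹.
v = √(5.339e+16 · 1.11111e-09) m/s ≈ 7702 m/s = 7.702 km/s.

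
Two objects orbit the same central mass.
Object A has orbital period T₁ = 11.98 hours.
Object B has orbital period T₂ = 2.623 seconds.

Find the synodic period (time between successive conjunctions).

Convert to SI: T₁ = 11.98 hours = 43128 s.
T_syn = |T₁ · T₂ / (T₁ − T₂)|.
T_syn = |43128 · 2.623 / (43128 − 2.623)| s ≈ 2.623 s = 2.623 seconds.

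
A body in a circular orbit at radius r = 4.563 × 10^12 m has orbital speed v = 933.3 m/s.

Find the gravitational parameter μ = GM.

For a circular orbit v² = GM/r, so GM = v² · r.
GM = (933.3)² · 4.563e+12 m³/s² ≈ 3.975e+18 m³/s² = 3.975 × 10^18 m³/s².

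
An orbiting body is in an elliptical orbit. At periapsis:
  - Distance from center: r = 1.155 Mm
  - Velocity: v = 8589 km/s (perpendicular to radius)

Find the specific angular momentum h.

Convert to SI: r = 1.155 Mm = 1.155e+06 m; v = 8589 km/s = 8.589e+06 m/s.
With v perpendicular to r, h = r · v.
h = 1.155e+06 · 8.589e+06 m²/s ≈ 9.92e+12 m²/s.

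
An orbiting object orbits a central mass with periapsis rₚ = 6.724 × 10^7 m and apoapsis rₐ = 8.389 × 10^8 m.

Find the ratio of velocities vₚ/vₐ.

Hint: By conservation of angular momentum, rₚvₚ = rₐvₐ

Conservation of angular momentum gives rₚvₚ = rₐvₐ, so vₚ/vₐ = rₐ/rₚ.
vₚ/vₐ = 8.389e+08 / 6.724e+07 ≈ 12.48.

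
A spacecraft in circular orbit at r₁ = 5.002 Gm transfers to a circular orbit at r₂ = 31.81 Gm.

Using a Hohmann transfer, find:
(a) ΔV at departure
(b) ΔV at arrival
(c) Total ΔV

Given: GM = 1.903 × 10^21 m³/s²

Convert to SI: r₁ = 5.002 Gm = 5.002e+09 m; r₂ = 31.81 Gm = 3.181e+10 m.
Transfer semi-major axis: a_t = (r₁ + r₂)/2 = (5.002e+09 + 3.181e+10)/2 = 1.8406e+10 m.
Circular speeds: v₁ = √(GM/r₁) = 616805 m/s, v₂ = √(GM/r₂) = 244589 m/s.
Transfer speeds (vis-viva v² = GM(2/r − 1/a_t)): v₁ᵗ = 810867 m/s, v₂ᵗ = 127506 m/s.
(a) ΔV₁ = |v₁ᵗ − v₁| ≈ 1.941e+05 m/s = 194.1 km/s.
(b) ΔV₂ = |v₂ − v₂ᵗ| ≈ 1.171e+05 m/s = 117.1 km/s.
(c) ΔV_total = ΔV₁ + ΔV₂ ≈ 3.111e+05 m/s = 311.1 km/s.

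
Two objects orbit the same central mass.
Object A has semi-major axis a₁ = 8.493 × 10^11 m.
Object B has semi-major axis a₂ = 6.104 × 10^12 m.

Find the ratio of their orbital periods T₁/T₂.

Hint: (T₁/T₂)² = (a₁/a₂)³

From Kepler's third law, (T₁/T₂)² = (a₁/a₂)³, so T₁/T₂ = (a₁/a₂)^(3/2).
a₁/a₂ = 8.493e+11 / 6.104e+12 = 0.139138.
T₁/T₂ = (0.139138)^(3/2) ≈ 0.0519.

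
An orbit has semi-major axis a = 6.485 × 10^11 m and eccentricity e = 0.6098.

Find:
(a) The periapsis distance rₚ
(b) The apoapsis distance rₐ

(a) rₚ = a(1 − e) = 6.485e+11 · (1 − 0.6098) = 6.485e+11 · 0.3902 ≈ 2.53e+11 m = 2.53 × 10^11 m.
(b) rₐ = a(1 + e) = 6.485e+11 · (1 + 0.6098) = 6.485e+11 · 1.6098 ≈ 1.044e+12 m = 1.044 × 10^12 m.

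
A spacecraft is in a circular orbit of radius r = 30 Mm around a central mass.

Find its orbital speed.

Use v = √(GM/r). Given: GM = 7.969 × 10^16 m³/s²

Convert to SI: r = 30 Mm = 3e+07 m.
For a circular orbit, gravity supplies the centripetal force, so v = √(GM / r).
v = √(7.969e+16 / 3e+07) m/s ≈ 5.154e+04 m/s = 51.54 km/s.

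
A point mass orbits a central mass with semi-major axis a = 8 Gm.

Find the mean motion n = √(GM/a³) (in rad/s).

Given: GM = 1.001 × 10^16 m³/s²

Convert to SI: a = 8 Gm = 8e+09 m.
n = √(GM / a³).
n = √(1.001e+16 / (8e+09)³) rad/s ≈ 1.398e-07 rad/s.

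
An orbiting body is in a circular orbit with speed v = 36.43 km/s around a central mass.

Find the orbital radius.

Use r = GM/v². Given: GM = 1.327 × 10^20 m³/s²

Convert to SI: v = 36.43 km/s = 36430 m/s.
For a circular orbit, v² = GM / r, so r = GM / v².
r = 1.327e+20 / (36430)² m ≈ 9.999e+10 m = 99.99 Gm.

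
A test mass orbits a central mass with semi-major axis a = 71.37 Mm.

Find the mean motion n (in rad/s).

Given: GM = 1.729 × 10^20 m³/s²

Convert to SI: a = 71.37 Mm = 7.137e+07 m.
n = √(GM / a³).
n = √(1.729e+20 / (7.137e+07)³) rad/s ≈ 0.02181 rad/s.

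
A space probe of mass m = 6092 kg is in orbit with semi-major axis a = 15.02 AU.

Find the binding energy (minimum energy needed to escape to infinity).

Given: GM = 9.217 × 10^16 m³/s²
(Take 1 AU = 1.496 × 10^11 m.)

Convert to SI: a = 15.02 AU = 2.24699e+12 m.
Total orbital energy is E = −GMm/(2a); binding energy is E_bind = −E = GMm/(2a).
E_bind = 9.217e+16 · 6092 / (2 · 2.24699e+12) J ≈ 1.249e+08 J = 124.9 MJ.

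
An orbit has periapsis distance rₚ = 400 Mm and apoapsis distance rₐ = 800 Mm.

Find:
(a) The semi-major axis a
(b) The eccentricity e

Convert to SI: rₚ = 400 Mm = 4e+08 m; rₐ = 800 Mm = 8e+08 m.
(a) a = (rₚ + rₐ) / 2 = (4e+08 + 8e+08) / 2 ≈ 6e+08 m = 600 Mm.
(b) e = (rₐ − rₚ) / (rₐ + rₚ) = (8e+08 − 4e+08) / (8e+08 + 4e+08) ≈ 0.3333.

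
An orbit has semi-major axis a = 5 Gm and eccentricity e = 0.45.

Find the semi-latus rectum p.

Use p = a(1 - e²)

Convert to SI: a = 5 Gm = 5e+09 m.
p = a (1 − e²).
p = 5e+09 · (1 − (0.45)²) = 5e+09 · 0.7975 ≈ 3.988e+09 m = 3.987 Gm.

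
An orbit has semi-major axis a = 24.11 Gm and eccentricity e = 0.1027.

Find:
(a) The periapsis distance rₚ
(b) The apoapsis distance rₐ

Convert to SI: a = 24.11 Gm = 2.411e+10 m.
(a) rₚ = a(1 − e) = 2.411e+10 · (1 − 0.1027) = 2.411e+10 · 0.8973 ≈ 2.163e+10 m = 21.63 Gm.
(b) rₐ = a(1 + e) = 2.411e+10 · (1 + 0.1027) = 2.411e+10 · 1.1027 ≈ 2.659e+10 m = 26.59 Gm.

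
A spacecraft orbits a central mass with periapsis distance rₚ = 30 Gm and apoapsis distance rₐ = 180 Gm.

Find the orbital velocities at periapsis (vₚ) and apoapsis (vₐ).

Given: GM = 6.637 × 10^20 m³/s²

Convert to SI: rₚ = 30 Gm = 3e+10 m; rₐ = 180 Gm = 1.8e+11 m.
Use the vis-viva equation v² = GM(2/r − 1/a) with a = (rₚ + rₐ)/2 = (3e+10 + 1.8e+11)/2 = 1.05e+11 m.
vₚ = √(GM · (2/rₚ − 1/a)) = √(6.637e+20 · (2/3e+10 − 1/1.05e+11)) m/s ≈ 1.947e+05 m/s = 194.7 km/s.
vₐ = √(GM · (2/rₐ − 1/a)) = √(6.637e+20 · (2/1.8e+11 − 1/1.05e+11)) m/s ≈ 3.246e+04 m/s = 32.46 km/s.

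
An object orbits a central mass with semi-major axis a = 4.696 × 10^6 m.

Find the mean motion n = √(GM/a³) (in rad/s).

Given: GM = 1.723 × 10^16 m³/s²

n = √(GM / a³).
n = √(1.723e+16 / (4.696e+06)³) rad/s ≈ 0.0129 rad/s.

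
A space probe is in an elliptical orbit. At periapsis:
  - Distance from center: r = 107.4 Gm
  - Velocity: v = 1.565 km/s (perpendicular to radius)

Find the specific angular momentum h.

Convert to SI: r = 107.4 Gm = 1.074e+11 m; v = 1.565 km/s = 1565 m/s.
With v perpendicular to r, h = r · v.
h = 1.074e+11 · 1565 m²/s ≈ 1.681e+14 m²/s.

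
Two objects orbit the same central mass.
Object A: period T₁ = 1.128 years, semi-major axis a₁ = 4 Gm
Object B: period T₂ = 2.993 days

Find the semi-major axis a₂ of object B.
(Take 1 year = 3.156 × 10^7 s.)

Convert to SI: T₁ = 1.128 years = 3.55997e+07 s; a₁ = 4 Gm = 4e+09 m; T₂ = 2.993 days = 258595 s.
Kepler's third law: (T₁/T₂)² = (a₁/a₂)³ ⇒ a₂ = a₁ · (T₂/T₁)^(2/3).
T₂/T₁ = 258595 / 3.55997e+07 = 0.00726398.
a₂ = 4e+09 · (0.00726398)^(2/3) m ≈ 1.5e+08 m = 150 Mm.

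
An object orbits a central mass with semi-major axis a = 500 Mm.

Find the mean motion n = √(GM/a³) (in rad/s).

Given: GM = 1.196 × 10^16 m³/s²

Convert to SI: a = 500 Mm = 5e+08 m.
n = √(GM / a³).
n = √(1.196e+16 / (5e+08)³) rad/s ≈ 9.782e-06 rad/s.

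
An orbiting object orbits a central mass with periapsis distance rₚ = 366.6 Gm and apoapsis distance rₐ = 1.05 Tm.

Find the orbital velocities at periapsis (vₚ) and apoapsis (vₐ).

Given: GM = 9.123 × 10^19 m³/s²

Convert to SI: rₚ = 366.6 Gm = 3.666e+11 m; rₐ = 1.05 Tm = 1.05e+12 m.
Use the vis-viva equation v² = GM(2/r − 1/a) with a = (rₚ + rₐ)/2 = (3.666e+11 + 1.05e+12)/2 = 7.083e+11 m.
vₚ = √(GM · (2/rₚ − 1/a)) = √(9.123e+19 · (2/3.666e+11 − 1/7.083e+11)) m/s ≈ 1.921e+04 m/s = 19.21 km/s.
vₐ = √(GM · (2/rₐ − 1/a)) = √(9.123e+19 · (2/1.05e+12 − 1/7.083e+11)) m/s ≈ 6706 m/s = 6.706 km/s.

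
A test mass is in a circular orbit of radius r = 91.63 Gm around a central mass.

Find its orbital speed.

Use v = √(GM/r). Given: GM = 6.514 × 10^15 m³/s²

Convert to SI: r = 91.63 Gm = 9.163e+10 m.
For a circular orbit, gravity supplies the centripetal force, so v = √(GM / r).
v = √(6.514e+15 / 9.163e+10) m/s ≈ 266.6 m/s = 266.6 m/s.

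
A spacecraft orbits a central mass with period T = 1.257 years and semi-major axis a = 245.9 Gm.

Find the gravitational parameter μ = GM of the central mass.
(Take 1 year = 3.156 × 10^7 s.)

Convert to SI: T = 1.257 years = 3.96709e+07 s; a = 245.9 Gm = 2.459e+11 m.
GM = 4π² · a³ / T².
GM = 4π² · (2.459e+11)³ / (3.96709e+07)² m³/s² ≈ 3.73e+20 m³/s² = 3.73 × 10^20 m³/s².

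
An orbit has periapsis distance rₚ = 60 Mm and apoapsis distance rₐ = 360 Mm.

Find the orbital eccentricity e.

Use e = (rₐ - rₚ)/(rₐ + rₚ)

Convert to SI: rₚ = 60 Mm = 6e+07 m; rₐ = 360 Mm = 3.6e+08 m.
e = (rₐ − rₚ) / (rₐ + rₚ).
e = (3.6e+08 − 6e+07) / (3.6e+08 + 6e+07) = 3e+08 / 4.2e+08 ≈ 0.7143.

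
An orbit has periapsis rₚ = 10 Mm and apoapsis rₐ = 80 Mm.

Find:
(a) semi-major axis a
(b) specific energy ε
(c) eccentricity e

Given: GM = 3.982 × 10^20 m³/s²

Convert to SI: rₚ = 10 Mm = 1e+07 m; rₐ = 80 Mm = 8e+07 m.
(a) a = (rₚ + rₐ)/2 = (1e+07 + 8e+07)/2 ≈ 4.5e+07 m
(b) With a = (rₚ + rₐ)/2 = 4.5e+07 m, ε = −GM/(2a) = −3.982e+20/(2 · 4.5e+07) J/kg ≈ -4.424e+12 J/kg
(c) e = (rₐ − rₚ)/(rₐ + rₚ) = (8e+07 − 1e+07)/(8e+07 + 1e+07) ≈ 0.7778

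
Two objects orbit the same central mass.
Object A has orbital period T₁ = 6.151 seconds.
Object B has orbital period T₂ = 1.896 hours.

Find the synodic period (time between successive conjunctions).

Convert to SI: T₂ = 1.896 hours = 6825.6 s.
T_syn = |T₁ · T₂ / (T₁ − T₂)|.
T_syn = |6.151 · 6825.6 / (6.151 − 6825.6)| s ≈ 6.157 s = 6.157 seconds.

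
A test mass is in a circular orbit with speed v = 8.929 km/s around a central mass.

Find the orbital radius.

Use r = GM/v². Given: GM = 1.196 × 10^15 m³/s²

Convert to SI: v = 8.929 km/s = 8929 m/s.
For a circular orbit, v² = GM / r, so r = GM / v².
r = 1.196e+15 / (8929)² m ≈ 1.5e+07 m = 15 Mm.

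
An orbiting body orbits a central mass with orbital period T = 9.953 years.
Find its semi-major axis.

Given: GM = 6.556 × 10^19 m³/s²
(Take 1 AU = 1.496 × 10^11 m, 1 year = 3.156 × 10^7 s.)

Convert to SI: T = 9.953 years = 3.14117e+08 s.
Invert Kepler's third law: a = (GM · T² / (4π²))^(1/3).
Substituting T = 3.14117e+08 s and GM = 6.556e+19 m³/s²:
a = (6.556e+19 · (3.14117e+08)² / (4π²))^(1/3) m
a ≈ 5.472e+11 m = 3.658 AU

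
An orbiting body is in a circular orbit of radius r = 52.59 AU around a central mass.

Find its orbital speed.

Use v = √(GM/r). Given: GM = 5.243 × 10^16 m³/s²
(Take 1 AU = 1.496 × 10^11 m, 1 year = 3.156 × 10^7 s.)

Convert to SI: r = 52.59 AU = 7.86746e+12 m.
For a circular orbit, gravity supplies the centripetal force, so v = √(GM / r).
v = √(5.243e+16 / 7.86746e+12) m/s ≈ 81.63 m/s = 0.01722 AU/year.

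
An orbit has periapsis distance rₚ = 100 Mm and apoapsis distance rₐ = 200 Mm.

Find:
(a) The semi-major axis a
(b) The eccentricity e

Convert to SI: rₚ = 100 Mm = 1e+08 m; rₐ = 200 Mm = 2e+08 m.
(a) a = (rₚ + rₐ) / 2 = (1e+08 + 2e+08) / 2 ≈ 1.5e+08 m = 150 Mm.
(b) e = (rₐ − rₚ) / (rₐ + rₚ) = (2e+08 − 1e+08) / (2e+08 + 1e+08) ≈ 0.3333.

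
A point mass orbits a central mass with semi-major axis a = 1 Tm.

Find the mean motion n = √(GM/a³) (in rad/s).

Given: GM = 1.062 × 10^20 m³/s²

Convert to SI: a = 1 Tm = 1e+12 m.
n = √(GM / a³).
n = √(1.062e+20 / (1e+12)³) rad/s ≈ 1.031e-08 rad/s.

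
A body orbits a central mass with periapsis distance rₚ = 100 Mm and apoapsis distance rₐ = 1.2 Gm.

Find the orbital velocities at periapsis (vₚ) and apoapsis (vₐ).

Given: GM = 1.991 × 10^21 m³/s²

Convert to SI: rₚ = 100 Mm = 1e+08 m; rₐ = 1.2 Gm = 1.2e+09 m.
Use the vis-viva equation v² = GM(2/r − 1/a) with a = (rₚ + rₐ)/2 = (1e+08 + 1.2e+09)/2 = 6.5e+08 m.
vₚ = √(GM · (2/rₚ − 1/a)) = √(1.991e+21 · (2/1e+08 − 1/6.5e+08)) m/s ≈ 6.063e+06 m/s = 6063 km/s.
vₐ = √(GM · (2/rₐ − 1/a)) = √(1.991e+21 · (2/1.2e+09 − 1/6.5e+08)) m/s ≈ 5.052e+05 m/s = 505.2 km/s.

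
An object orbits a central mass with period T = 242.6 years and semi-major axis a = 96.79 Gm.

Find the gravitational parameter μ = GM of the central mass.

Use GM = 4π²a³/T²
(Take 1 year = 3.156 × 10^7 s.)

Convert to SI: T = 242.6 years = 7.65646e+09 s; a = 96.79 Gm = 9.679e+10 m.
GM = 4π² · a³ / T².
GM = 4π² · (9.679e+10)³ / (7.65646e+09)² m³/s² ≈ 6.107e+14 m³/s² = 6.107 × 10^14 m³/s².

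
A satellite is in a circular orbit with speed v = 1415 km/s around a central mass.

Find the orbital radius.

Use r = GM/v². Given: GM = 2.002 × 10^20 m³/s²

Convert to SI: v = 1415 km/s = 1.415e+06 m/s.
For a circular orbit, v² = GM / r, so r = GM / v².
r = 2.002e+20 / (1.415e+06)² m ≈ 9.999e+07 m = 99.99 Mm.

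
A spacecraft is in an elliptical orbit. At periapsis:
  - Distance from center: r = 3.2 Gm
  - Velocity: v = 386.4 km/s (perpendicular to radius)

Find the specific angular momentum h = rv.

Convert to SI: r = 3.2 Gm = 3.2e+09 m; v = 386.4 km/s = 386400 m/s.
With v perpendicular to r, h = r · v.
h = 3.2e+09 · 386400 m²/s ≈ 1.236e+15 m²/s.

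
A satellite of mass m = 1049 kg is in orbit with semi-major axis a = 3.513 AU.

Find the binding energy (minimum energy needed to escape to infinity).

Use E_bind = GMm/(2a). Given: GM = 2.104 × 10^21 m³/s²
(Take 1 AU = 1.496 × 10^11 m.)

Convert to SI: a = 3.513 AU = 5.25545e+11 m.
Total orbital energy is E = −GMm/(2a); binding energy is E_bind = −E = GMm/(2a).
E_bind = 2.104e+21 · 1049 / (2 · 5.25545e+11) J ≈ 2.1e+12 J = 2.1 TJ.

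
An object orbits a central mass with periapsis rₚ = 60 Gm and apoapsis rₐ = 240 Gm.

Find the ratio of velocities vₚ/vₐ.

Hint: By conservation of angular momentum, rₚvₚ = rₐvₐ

Convert to SI: rₚ = 60 Gm = 6e+10 m; rₐ = 240 Gm = 2.4e+11 m.
Conservation of angular momentum gives rₚvₚ = rₐvₐ, so vₚ/vₐ = rₐ/rₚ.
vₚ/vₐ = 2.4e+11 / 6e+10 ≈ 4.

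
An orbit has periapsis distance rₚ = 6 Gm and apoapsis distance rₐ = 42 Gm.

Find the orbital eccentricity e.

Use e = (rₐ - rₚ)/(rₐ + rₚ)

Convert to SI: rₚ = 6 Gm = 6e+09 m; rₐ = 42 Gm = 4.2e+10 m.
e = (rₐ − rₚ) / (rₐ + rₚ).
e = (4.2e+10 − 6e+09) / (4.2e+10 + 6e+09) = 3.6e+10 / 4.8e+10 ≈ 0.75.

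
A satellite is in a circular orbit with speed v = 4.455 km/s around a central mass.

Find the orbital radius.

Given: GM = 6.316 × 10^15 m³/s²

Convert to SI: v = 4.455 km/s = 4455 m/s.
For a circular orbit, v² = GM / r, so r = GM / v².
r = 6.316e+15 / (4455)² m ≈ 3.182e+08 m = 3.182 × 10^8 m.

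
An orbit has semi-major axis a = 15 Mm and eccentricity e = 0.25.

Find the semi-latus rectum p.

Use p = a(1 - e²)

Convert to SI: a = 15 Mm = 1.5e+07 m.
p = a (1 − e²).
p = 1.5e+07 · (1 − (0.25)²) = 1.5e+07 · 0.9375 ≈ 1.406e+07 m = 14.06 Mm.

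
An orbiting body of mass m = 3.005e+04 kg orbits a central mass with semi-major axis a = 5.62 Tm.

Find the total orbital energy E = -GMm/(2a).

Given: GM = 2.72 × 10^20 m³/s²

Convert to SI: a = 5.62 Tm = 5.62e+12 m.
E = −GMm / (2a).
E = −2.72e+20 · 3.005e+04 / (2 · 5.62e+12) J ≈ -7.272e+11 J = -727.2 GJ.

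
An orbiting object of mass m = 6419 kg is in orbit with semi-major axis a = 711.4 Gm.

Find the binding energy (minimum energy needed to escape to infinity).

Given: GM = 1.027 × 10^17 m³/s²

Convert to SI: a = 711.4 Gm = 7.114e+11 m.
Total orbital energy is E = −GMm/(2a); binding energy is E_bind = −E = GMm/(2a).
E_bind = 1.027e+17 · 6419 / (2 · 7.114e+11) J ≈ 4.633e+08 J = 463.3 MJ.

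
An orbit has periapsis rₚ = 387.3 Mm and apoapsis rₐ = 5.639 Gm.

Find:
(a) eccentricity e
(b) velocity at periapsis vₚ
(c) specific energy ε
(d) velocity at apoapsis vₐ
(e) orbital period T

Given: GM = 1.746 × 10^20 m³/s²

Convert to SI: rₚ = 387.3 Mm = 3.873e+08 m; rₐ = 5.639 Gm = 5.639e+09 m.
(a) e = (rₐ − rₚ)/(rₐ + rₚ) = (5.639e+09 − 3.873e+08)/(5.639e+09 + 3.873e+08) ≈ 0.8715
(b) With a = (rₚ + rₐ)/2 = 3.01315e+09 m, vₚ = √(GM (2/rₚ − 1/a)) = √(1.746e+20 · (2/3.873e+08 − 1/3.01315e+09)) m/s ≈ 9.185e+05 m/s
(c) With a = (rₚ + rₐ)/2 = 3.01315e+09 m, ε = −GM/(2a) = −1.746e+20/(2 · 3.01315e+09) J/kg ≈ -2.897e+10 J/kg
(d) With a = (rₚ + rₐ)/2 = 3.01315e+09 m, vₐ = √(GM (2/rₐ − 1/a)) = √(1.746e+20 · (2/5.639e+09 − 1/3.01315e+09)) m/s ≈ 6.309e+04 m/s
(e) With a = (rₚ + rₐ)/2 = 3.01315e+09 m, T = 2π √(a³/GM) = 2π √((3.01315e+09)³/1.746e+20) s ≈ 7.865e+04 s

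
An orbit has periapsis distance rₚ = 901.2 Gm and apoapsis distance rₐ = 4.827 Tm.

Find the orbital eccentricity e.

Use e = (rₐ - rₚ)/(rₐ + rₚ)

Convert to SI: rₚ = 901.2 Gm = 9.012e+11 m; rₐ = 4.827 Tm = 4.827e+12 m.
e = (rₐ − rₚ) / (rₐ + rₚ).
e = (4.827e+12 − 9.012e+11) / (4.827e+12 + 9.012e+11) = 3.9258e+12 / 5.7282e+12 ≈ 0.6853.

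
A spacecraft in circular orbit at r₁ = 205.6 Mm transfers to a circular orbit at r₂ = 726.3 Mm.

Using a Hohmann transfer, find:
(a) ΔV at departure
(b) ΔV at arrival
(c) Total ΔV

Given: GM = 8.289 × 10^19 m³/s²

Convert to SI: r₁ = 205.6 Mm = 2.056e+08 m; r₂ = 726.3 Mm = 7.263e+08 m.
Transfer semi-major axis: a_t = (r₁ + r₂)/2 = (2.056e+08 + 7.263e+08)/2 = 4.6595e+08 m.
Circular speeds: v₁ = √(GM/r₁) = 634950 m/s, v₂ = √(GM/r₂) = 337826 m/s.
Transfer speeds (vis-viva v² = GM(2/r − 1/a_t)): v₁ᵗ = 792735 m/s, v₂ᵗ = 224406 m/s.
(a) ΔV₁ = |v₁ᵗ − v₁| ≈ 1.578e+05 m/s = 157.8 km/s.
(b) ΔV₂ = |v₂ − v₂ᵗ| ≈ 1.134e+05 m/s = 113.4 km/s.
(c) ΔV_total = ΔV₁ + ΔV₂ ≈ 2.712e+05 m/s = 271.2 km/s.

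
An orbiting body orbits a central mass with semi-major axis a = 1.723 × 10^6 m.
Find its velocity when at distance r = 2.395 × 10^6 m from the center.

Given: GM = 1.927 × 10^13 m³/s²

Vis-viva: v = √(GM · (2/r − 1/a)).
2/r − 1/a = 2/2.395e+06 − 1/1.723e+06 = 2.5469e-07 m⁻¹.
v = √(1.927e+13 · 2.5469e-07) m/s ≈ 2215 m/s = 2.215 km/s.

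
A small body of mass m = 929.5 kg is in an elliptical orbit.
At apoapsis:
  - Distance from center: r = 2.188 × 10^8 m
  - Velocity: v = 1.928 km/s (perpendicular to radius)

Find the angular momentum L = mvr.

Convert to SI: v = 1.928 km/s = 1928 m/s.
Since v is perpendicular to r, L = m · v · r.
L = 929.5 · 1928 · 2.188e+08 kg·m²/s ≈ 3.921e+14 kg·m²/s.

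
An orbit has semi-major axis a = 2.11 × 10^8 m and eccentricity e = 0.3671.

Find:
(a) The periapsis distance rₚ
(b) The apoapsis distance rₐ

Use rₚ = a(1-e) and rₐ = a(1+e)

(a) rₚ = a(1 − e) = 2.11e+08 · (1 − 0.3671) = 2.11e+08 · 0.6329 ≈ 1.335e+08 m = 1.335 × 10^8 m.
(b) rₐ = a(1 + e) = 2.11e+08 · (1 + 0.3671) = 2.11e+08 · 1.3671 ≈ 2.885e+08 m = 2.885 × 10^8 m.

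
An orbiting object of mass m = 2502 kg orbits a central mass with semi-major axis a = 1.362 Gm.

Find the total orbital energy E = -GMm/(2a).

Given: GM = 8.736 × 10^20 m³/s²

Convert to SI: a = 1.362 Gm = 1.362e+09 m.
E = −GMm / (2a).
E = −8.736e+20 · 2502 / (2 · 1.362e+09) J ≈ -8.024e+14 J = -802.4 TJ.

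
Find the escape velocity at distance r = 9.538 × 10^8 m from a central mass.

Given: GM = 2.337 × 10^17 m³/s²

Escape velocity comes from setting total energy to zero: ½v² − GM/r = 0 ⇒ v_esc = √(2GM / r).
v_esc = √(2 · 2.337e+17 / 9.538e+08) m/s ≈ 2.214e+04 m/s = 22.14 km/s.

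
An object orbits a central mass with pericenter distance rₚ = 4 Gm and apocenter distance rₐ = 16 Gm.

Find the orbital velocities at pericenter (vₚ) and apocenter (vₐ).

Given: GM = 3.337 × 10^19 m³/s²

Convert to SI: rₚ = 4 Gm = 4e+09 m; rₐ = 16 Gm = 1.6e+10 m.
Use the vis-viva equation v² = GM(2/r − 1/a) with a = (rₚ + rₐ)/2 = (4e+09 + 1.6e+10)/2 = 1e+10 m.
vₚ = √(GM · (2/rₚ − 1/a)) = √(3.337e+19 · (2/4e+09 − 1/1e+10)) m/s ≈ 1.155e+05 m/s = 115.5 km/s.
vₐ = √(GM · (2/rₐ − 1/a)) = √(3.337e+19 · (2/1.6e+10 − 1/1e+10)) m/s ≈ 2.888e+04 m/s = 28.88 km/s.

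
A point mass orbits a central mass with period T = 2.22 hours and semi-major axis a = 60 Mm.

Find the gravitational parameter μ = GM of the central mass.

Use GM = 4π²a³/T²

Convert to SI: T = 2.22 hours = 7992 s; a = 60 Mm = 6e+07 m.
GM = 4π² · a³ / T².
GM = 4π² · (6e+07)³ / (7992)² m³/s² ≈ 1.335e+17 m³/s² = 1.335 × 10^17 m³/s².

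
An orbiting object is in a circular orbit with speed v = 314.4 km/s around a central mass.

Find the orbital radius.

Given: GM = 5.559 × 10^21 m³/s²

Convert to SI: v = 314.4 km/s = 314400 m/s.
For a circular orbit, v² = GM / r, so r = GM / v².
r = 5.559e+21 / (314400)² m ≈ 5.624e+10 m = 56.24 Gm.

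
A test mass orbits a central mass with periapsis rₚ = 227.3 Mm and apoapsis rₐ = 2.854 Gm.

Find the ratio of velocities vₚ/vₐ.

Convert to SI: rₚ = 227.3 Mm = 2.273e+08 m; rₐ = 2.854 Gm = 2.854e+09 m.
Conservation of angular momentum gives rₚvₚ = rₐvₐ, so vₚ/vₐ = rₐ/rₚ.
vₚ/vₐ = 2.854e+09 / 2.273e+08 ≈ 12.56.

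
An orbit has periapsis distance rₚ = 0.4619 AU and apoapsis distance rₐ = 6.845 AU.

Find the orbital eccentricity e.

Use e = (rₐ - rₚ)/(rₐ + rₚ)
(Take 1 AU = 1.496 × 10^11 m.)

Convert to SI: rₚ = 0.4619 AU = 6.91002e+10 m; rₐ = 6.845 AU = 1.02401e+12 m.
e = (rₐ − rₚ) / (rₐ + rₚ).
e = (1.02401e+12 − 6.91002e+10) / (1.02401e+12 + 6.91002e+10) = 9.54912e+11 / 1.09311e+12 ≈ 0.8736.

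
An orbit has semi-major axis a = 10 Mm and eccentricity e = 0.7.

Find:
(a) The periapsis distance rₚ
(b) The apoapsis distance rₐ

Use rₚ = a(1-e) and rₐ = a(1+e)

Convert to SI: a = 10 Mm = 1e+07 m.
(a) rₚ = a(1 − e) = 1e+07 · (1 − 0.7) = 1e+07 · 0.3 ≈ 3e+06 m = 3 Mm.
(b) rₐ = a(1 + e) = 1e+07 · (1 + 0.7) = 1e+07 · 1.7 ≈ 1.7e+07 m = 17 Mm.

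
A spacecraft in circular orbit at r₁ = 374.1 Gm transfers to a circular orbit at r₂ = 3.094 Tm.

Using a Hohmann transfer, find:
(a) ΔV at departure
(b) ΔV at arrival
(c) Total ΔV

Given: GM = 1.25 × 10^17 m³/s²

Convert to SI: r₁ = 374.1 Gm = 3.741e+11 m; r₂ = 3.094 Tm = 3.094e+12 m.
Transfer semi-major axis: a_t = (r₁ + r₂)/2 = (3.741e+11 + 3.094e+12)/2 = 1.73405e+12 m.
Circular speeds: v₁ = √(GM/r₁) = 578.044 m/s, v₂ = √(GM/r₂) = 200.999 m/s.
Transfer speeds (vis-viva v² = GM(2/r − 1/a_t)): v₁ᵗ = 772.13 m/s, v₂ᵗ = 93.3594 m/s.
(a) ΔV₁ = |v₁ᵗ − v₁| ≈ 194.1 m/s = 194.1 m/s.
(b) ΔV₂ = |v₂ − v₂ᵗ| ≈ 107.6 m/s = 107.6 m/s.
(c) ΔV_total = ΔV₁ + ΔV₂ ≈ 301.7 m/s = 301.7 m/s.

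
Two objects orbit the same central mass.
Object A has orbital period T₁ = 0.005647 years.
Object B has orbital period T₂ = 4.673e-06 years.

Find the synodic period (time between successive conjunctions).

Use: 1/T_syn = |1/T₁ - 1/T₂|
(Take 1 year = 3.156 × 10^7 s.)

Convert to SI: T₁ = 0.005647 years = 178219 s; T₂ = 4.673e-06 years = 147.48 s.
T_syn = |T₁ · T₂ / (T₁ − T₂)|.
T_syn = |178219 · 147.48 / (178219 − 147.48)| s ≈ 147.6 s = 4.677e-06 years.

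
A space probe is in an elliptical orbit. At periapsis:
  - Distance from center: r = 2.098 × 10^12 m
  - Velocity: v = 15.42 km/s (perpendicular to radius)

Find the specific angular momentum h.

Convert to SI: v = 15.42 km/s = 15420 m/s.
With v perpendicular to r, h = r · v.
h = 2.098e+12 · 15420 m²/s ≈ 3.235e+16 m²/s.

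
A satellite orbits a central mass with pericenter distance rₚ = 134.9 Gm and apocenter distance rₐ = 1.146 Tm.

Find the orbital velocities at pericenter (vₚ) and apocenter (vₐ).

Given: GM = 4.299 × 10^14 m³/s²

Convert to SI: rₚ = 134.9 Gm = 1.349e+11 m; rₐ = 1.146 Tm = 1.146e+12 m.
Use the vis-viva equation v² = GM(2/r − 1/a) with a = (rₚ + rₐ)/2 = (1.349e+11 + 1.146e+12)/2 = 6.4045e+11 m.
vₚ = √(GM · (2/rₚ − 1/a)) = √(4.299e+14 · (2/1.349e+11 − 1/6.4045e+11)) m/s ≈ 75.51 m/s = 75.51 m/s.
vₐ = √(GM · (2/rₐ − 1/a)) = √(4.299e+14 · (2/1.146e+12 − 1/6.4045e+11)) m/s ≈ 8.889 m/s = 8.889 m/s.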